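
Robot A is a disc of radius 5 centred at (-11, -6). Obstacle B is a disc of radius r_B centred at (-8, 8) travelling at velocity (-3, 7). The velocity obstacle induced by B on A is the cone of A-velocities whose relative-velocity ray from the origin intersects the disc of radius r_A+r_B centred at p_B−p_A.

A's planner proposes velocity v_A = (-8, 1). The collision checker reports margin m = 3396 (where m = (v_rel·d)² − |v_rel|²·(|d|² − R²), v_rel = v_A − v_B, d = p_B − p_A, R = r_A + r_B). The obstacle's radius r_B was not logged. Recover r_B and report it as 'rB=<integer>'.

m = 3396
d = (3, 14);  v_rel = (-5, -6),  |v_rel|² = 61
v_rel×d = (-5)·(14) − (-6)·(3) = -52
since m = R²·61 − (-52)²:  R² = (2704 + 3396) / 61 = 100
R = √100 = 10  ⇒  r_B = 10 − 5 = 5

rB=5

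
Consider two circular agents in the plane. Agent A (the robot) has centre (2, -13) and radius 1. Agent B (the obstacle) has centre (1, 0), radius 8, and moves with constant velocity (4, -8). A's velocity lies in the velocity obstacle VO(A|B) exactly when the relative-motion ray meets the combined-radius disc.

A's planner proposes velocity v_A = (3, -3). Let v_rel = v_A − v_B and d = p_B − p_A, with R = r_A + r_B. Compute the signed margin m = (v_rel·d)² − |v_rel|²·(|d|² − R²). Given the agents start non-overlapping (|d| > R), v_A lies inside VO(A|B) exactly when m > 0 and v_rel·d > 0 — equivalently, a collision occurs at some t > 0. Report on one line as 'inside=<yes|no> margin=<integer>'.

d = (-1, 13),  |d|² = 170;  R = 1+8 = 9,  c = 170−9² = 89
v_rel = (-1, 5),  |v_rel|² = 26;  v_rel·d = (-1)·(-1) + (5)·(13) = 66
26·t² − 132·t + 89 = 0  ⇒  m = 66² − 26·89 = 2042
m = 2042 > 0,  v_rel·d = 66 > 0  ⇒  inside

inside=yes margin=2042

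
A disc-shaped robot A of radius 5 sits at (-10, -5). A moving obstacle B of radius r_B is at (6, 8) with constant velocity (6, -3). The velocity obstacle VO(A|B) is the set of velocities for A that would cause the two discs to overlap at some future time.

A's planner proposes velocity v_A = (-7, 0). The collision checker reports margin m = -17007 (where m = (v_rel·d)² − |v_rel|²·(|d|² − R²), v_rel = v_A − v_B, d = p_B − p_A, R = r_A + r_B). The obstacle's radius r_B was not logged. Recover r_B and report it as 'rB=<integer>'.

m = -17007
d = (16, 13);  v_rel = (-13, 3),  |v_rel|² = 178
v_rel×d = (-13)·(13) − (3)·(16) = -217
since m = R²·178 − (-217)²:  R² = (47089 + -17007) / 178 = 169
R = √169 = 13  ⇒  r_B = 13 − 5 = 8

rB=8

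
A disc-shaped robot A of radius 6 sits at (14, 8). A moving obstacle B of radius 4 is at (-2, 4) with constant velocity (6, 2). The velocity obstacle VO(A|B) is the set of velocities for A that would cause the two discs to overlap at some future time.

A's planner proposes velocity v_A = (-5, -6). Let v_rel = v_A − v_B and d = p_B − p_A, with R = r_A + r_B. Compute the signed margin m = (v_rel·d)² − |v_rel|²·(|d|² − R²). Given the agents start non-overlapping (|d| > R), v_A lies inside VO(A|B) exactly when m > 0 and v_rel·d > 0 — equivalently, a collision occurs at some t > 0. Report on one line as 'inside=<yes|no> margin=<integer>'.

d = (-16, -4),  |d|² = 272;  R = 6+4 = 10,  c = 272−10² = 172
v_rel = (-11, -8),  |v_rel|² = 185;  v_rel·d = (-11)·(-16) + (-8)·(-4) = 208
185·t² − 416·t + 172 = 0  ⇒  m = 208² − 185·172 = 11444
m = 11444 > 0,  v_rel·d = 208 > 0  ⇒  inside

inside=yes margin=11444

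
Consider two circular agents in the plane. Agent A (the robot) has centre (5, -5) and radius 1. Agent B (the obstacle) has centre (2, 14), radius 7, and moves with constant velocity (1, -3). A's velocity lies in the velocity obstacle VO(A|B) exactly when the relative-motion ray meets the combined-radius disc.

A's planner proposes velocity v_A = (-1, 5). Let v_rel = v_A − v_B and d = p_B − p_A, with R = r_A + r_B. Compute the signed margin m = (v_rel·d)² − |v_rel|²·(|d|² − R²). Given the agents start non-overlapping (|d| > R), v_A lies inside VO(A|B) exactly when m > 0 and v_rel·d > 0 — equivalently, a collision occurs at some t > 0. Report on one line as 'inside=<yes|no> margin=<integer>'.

d = (-3, 19),  |d|² = 370;  R = 1+7 = 8,  c = 370−8² = 306
v_rel = (-2, 8),  |v_rel|² = 68;  v_rel·d = (-2)·(-3) + (8)·(19) = 158
68·t² − 316·t + 306 = 0  ⇒  m = 158² − 68·306 = 4156
m = 4156 > 0,  v_rel·d = 158 > 0  ⇒  inside

inside=yes margin=4156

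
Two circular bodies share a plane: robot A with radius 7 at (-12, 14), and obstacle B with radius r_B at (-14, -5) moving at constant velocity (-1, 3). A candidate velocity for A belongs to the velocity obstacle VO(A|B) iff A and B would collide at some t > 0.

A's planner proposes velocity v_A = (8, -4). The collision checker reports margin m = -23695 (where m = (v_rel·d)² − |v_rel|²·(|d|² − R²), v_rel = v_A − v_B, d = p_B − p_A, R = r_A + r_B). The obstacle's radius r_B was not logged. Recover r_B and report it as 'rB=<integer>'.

m = -23695
d = (-2, -19);  v_rel = (9, -7),  |v_rel|² = 130
v_rel×d = (9)·(-19) − (-7)·(-2) = -185
since m = R²·130 − (-185)²:  R² = (34225 + -23695) / 130 = 81
R = √81 = 9  ⇒  r_B = 9 − 7 = 2

rB=2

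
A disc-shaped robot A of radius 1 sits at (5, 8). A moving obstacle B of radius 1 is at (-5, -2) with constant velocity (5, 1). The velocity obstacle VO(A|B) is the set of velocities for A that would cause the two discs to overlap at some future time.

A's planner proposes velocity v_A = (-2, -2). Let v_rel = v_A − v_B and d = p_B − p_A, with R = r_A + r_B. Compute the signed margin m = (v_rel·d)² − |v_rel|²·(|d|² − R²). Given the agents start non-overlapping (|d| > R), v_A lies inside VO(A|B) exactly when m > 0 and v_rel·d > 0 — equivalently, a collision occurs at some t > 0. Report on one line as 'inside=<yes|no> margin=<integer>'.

d = (-10, -10),  |d|² = 200;  R = 1+1 = 2,  c = 200−2² = 196
v_rel = (-7, -3),  |v_rel|² = 58;  v_rel·d = (-7)·(-10) + (-3)·(-10) = 100
58·t² − 200·t + 196 = 0  ⇒  m = 100² − 58·196 = -1368
m = -1368 < 0,  v_rel·d = 100 > 0  ⇒  outside

inside=no margin=-1368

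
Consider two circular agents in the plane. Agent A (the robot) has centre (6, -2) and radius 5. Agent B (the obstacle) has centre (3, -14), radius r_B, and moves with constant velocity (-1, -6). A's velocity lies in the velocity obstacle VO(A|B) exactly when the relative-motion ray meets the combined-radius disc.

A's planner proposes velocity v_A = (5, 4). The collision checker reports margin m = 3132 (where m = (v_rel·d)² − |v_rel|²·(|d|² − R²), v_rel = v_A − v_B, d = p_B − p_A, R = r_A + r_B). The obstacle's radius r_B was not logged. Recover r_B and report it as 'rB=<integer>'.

m = 3132
d = (-3, -12);  v_rel = (6, 10),  |v_rel|² = 136
v_rel×d = (6)·(-12) − (10)·(-3) = -42
since m = R²·136 − (-42)²:  R² = (1764 + 3132) / 136 = 36
R = √36 = 6  ⇒  r_B = 6 − 5 = 1

rB=1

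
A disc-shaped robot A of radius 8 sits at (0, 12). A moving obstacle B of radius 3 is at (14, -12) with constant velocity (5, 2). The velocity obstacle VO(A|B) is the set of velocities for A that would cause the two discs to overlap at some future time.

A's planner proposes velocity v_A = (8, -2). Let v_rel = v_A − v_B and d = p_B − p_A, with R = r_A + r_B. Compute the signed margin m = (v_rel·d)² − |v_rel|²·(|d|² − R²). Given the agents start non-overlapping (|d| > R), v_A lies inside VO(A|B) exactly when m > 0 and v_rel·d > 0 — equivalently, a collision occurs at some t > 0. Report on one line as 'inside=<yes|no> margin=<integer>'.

d = (14, -24),  |d|² = 772;  R = 8+3 = 11,  c = 772−11² = 651
v_rel = (3, -4),  |v_rel|² = 25;  v_rel·d = (3)·(14) + (-4)·(-24) = 138
25·t² − 276·t + 651 = 0  ⇒  m = 138² − 25·651 = 2769
m = 2769 > 0,  v_rel·d = 138 > 0  ⇒  inside

inside=yes margin=2769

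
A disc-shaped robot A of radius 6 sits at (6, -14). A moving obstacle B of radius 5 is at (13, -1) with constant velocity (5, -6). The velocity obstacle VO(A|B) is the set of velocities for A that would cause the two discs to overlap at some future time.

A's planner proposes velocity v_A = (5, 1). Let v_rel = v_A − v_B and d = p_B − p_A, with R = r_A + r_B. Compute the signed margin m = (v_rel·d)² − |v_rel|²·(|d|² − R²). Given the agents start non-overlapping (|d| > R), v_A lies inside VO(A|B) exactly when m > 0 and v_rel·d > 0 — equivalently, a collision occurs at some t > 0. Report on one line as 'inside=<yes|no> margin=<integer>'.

d = (7, 13),  |d|² = 218;  R = 6+5 = 11,  c = 218−11² = 97
v_rel = (0, 7),  |v_rel|² = 49;  v_rel·d = (0)·(7) + (7)·(13) = 91
49·t² − 182·t + 97 = 0  ⇒  m = 91² − 49·97 = 3528
m = 3528 > 0,  v_rel·d = 91 > 0  ⇒  inside

inside=yes margin=3528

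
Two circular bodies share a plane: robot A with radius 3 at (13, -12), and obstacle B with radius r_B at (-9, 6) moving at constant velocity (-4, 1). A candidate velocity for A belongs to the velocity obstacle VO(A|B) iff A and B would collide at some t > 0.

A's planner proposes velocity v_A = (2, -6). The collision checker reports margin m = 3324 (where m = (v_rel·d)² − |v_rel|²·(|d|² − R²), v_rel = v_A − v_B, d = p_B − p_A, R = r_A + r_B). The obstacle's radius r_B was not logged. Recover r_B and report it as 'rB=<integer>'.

m = 3324
d = (-22, 18);  v_rel = (6, -7),  |v_rel|² = 85
v_rel×d = (6)·(18) − (-7)·(-22) = -46
since m = R²·85 − (-46)²:  R² = (2116 + 3324) / 85 = 64
R = √64 = 8  ⇒  r_B = 8 − 3 = 5

rB=5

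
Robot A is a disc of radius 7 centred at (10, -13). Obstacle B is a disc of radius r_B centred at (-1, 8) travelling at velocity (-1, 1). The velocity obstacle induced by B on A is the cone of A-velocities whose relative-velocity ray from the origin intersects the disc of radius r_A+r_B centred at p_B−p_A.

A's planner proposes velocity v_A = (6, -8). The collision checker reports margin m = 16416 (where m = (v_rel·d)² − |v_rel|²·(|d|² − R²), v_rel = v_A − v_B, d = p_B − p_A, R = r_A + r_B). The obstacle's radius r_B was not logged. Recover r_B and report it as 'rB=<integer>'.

m = 16416
d = (-11, 21);  v_rel = (7, -9),  |v_rel|² = 130
v_rel×d = (7)·(21) − (-9)·(-11) = 48
since m = R²·130 − 48²:  R² = (2304 + 16416) / 130 = 144
R = √144 = 12  ⇒  r_B = 12 − 7 = 5

rB=5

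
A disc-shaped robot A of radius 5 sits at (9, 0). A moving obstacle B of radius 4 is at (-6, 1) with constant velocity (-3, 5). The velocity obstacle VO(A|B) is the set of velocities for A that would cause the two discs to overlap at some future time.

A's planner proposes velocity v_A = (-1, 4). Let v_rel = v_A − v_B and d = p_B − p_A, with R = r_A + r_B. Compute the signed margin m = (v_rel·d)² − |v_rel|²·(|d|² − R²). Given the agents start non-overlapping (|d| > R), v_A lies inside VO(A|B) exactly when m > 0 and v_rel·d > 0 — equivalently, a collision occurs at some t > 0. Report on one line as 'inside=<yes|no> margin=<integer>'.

d = (-15, 1),  |d|² = 226;  R = 5+4 = 9,  c = 226−9² = 145
v_rel = (2, -1),  |v_rel|² = 5;  v_rel·d = (2)·(-15) + (-1)·(1) = -31
5·t² + 62·t + 145 = 0  ⇒  m = (-31)² − 5·145 = 236
m = 236 > 0,  v_rel·d = -31 < 0  ⇒  outside

inside=no margin=236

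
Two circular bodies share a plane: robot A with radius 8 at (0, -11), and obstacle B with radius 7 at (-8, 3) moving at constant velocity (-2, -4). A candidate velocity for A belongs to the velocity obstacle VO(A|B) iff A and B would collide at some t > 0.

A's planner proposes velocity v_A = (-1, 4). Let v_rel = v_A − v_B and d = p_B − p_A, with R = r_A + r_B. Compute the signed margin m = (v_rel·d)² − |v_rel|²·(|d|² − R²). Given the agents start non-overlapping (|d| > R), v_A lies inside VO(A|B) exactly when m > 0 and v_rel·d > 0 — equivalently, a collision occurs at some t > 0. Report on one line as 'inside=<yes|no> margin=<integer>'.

d = (-8, 14),  |d|² = 260;  R = 8+7 = 15,  c = 260−15² = 35
v_rel = (1, 8),  |v_rel|² = 65;  v_rel·d = (1)·(-8) + (8)·(14) = 104
65·t² − 208·t + 35 = 0  ⇒  m = 104² − 65·35 = 8541
m = 8541 > 0,  v_rel·d = 104 > 0  ⇒  inside

inside=yes margin=8541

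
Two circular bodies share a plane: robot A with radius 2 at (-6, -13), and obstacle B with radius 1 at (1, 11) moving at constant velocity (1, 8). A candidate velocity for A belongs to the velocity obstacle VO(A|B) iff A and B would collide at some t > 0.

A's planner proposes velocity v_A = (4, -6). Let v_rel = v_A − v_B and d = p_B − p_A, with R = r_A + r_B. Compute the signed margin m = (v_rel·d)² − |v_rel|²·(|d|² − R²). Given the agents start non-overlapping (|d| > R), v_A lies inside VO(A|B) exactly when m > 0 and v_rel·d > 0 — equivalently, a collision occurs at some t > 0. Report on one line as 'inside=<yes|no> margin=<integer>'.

d = (7, 24),  |d|² = 625;  R = 2+1 = 3,  c = 625−3² = 616
v_rel = (3, -14),  |v_rel|² = 205;  v_rel·d = (3)·(7) + (-14)·(24) = -315
205·t² + 630·t + 616 = 0  ⇒  m = (-315)² − 205·616 = -27055
m = -27055 < 0,  v_rel·d = -315 < 0  ⇒  outside

inside=no margin=-27055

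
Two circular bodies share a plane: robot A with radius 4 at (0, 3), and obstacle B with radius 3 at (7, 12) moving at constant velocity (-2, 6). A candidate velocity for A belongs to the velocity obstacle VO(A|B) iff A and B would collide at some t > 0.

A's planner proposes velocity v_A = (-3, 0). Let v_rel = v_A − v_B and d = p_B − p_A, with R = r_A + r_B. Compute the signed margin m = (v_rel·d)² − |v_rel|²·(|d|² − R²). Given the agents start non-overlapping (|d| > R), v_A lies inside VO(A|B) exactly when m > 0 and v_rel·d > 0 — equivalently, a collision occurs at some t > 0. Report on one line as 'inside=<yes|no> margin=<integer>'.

d = (7, 9),  |d|² = 130;  R = 4+3 = 7,  c = 130−7² = 81
v_rel = (-1, -6),  |v_rel|² = 37;  v_rel·d = (-1)·(7) + (-6)·(9) = -61
37·t² + 122·t + 81 = 0  ⇒  m = (-61)² − 37·81 = 724
m = 724 > 0,  v_rel·d = -61 < 0  ⇒  outside

inside=no margin=724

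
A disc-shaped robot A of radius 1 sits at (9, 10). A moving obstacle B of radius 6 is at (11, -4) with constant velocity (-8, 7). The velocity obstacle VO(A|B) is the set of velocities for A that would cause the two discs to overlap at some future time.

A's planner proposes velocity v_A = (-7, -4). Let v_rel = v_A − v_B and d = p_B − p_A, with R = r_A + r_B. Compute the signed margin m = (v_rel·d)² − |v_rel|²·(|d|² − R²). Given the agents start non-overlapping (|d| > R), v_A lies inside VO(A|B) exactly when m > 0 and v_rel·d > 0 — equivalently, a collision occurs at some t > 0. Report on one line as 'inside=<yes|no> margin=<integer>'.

d = (2, -14),  |d|² = 200;  R = 1+6 = 7,  c = 200−7² = 151
v_rel = (1, -11),  |v_rel|² = 122;  v_rel·d = (1)·(2) + (-11)·(-14) = 156
122·t² − 312·t + 151 = 0  ⇒  m = 156² − 122·151 = 5914
m = 5914 > 0,  v_rel·d = 156 > 0  ⇒  inside

inside=yes margin=5914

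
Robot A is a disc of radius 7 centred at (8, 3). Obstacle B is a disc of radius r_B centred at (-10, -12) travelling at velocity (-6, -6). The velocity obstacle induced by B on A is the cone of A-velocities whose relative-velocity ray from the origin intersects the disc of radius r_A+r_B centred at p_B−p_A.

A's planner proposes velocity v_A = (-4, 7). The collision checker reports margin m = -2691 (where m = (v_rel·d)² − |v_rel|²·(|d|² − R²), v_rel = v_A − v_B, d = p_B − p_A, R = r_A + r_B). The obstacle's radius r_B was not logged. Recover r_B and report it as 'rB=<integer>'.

m = -2691
d = (-18, -15);  v_rel = (2, 13),  |v_rel|² = 173
v_rel×d = (2)·(-15) − (13)·(-18) = 204
since m = R²·173 − 204²:  R² = (41616 + -2691) / 173 = 225
R = √225 = 15  ⇒  r_B = 15 − 7 = 8

rB=8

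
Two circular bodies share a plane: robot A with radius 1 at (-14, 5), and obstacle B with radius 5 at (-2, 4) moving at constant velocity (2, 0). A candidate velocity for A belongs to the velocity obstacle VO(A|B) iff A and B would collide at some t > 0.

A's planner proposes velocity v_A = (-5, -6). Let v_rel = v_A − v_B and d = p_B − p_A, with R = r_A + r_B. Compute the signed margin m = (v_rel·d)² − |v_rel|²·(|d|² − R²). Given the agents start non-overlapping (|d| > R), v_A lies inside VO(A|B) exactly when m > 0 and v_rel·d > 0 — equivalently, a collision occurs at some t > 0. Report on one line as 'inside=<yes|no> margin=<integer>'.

d = (12, -1),  |d|² = 145;  R = 1+5 = 6,  c = 145−6² = 109
v_rel = (-7, -6),  |v_rel|² = 85;  v_rel·d = (-7)·(12) + (-6)·(-1) = -78
85·t² + 156·t + 109 = 0  ⇒  m = (-78)² − 85·109 = -3181
m = -3181 < 0,  v_rel·d = -78 < 0  ⇒  outside

inside=no margin=-3181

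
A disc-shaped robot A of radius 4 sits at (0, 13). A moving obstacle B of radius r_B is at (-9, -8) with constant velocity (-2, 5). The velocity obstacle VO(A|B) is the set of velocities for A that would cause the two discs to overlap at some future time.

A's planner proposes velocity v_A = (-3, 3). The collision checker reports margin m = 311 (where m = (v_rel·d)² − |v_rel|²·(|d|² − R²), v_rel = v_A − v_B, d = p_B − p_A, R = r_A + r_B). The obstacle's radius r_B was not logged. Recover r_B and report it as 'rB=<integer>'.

m = 311
d = (-9, -21);  v_rel = (-1, -2),  |v_rel|² = 5
v_rel×d = (-1)·(-21) − (-2)·(-9) = 3
since m = R²·5 − 3²:  R² = (9 + 311) / 5 = 64
R = √64 = 8  ⇒  r_B = 8 − 4 = 4

rB=4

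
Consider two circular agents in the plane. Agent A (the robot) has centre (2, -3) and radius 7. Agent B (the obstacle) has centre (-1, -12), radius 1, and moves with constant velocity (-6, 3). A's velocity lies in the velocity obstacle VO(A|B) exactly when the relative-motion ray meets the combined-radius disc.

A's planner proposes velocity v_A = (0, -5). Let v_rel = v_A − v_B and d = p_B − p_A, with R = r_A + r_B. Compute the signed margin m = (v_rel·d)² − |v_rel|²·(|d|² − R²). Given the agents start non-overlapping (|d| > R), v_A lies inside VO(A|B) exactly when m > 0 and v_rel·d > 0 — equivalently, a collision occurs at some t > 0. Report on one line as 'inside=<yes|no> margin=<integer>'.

d = (-3, -9),  |d|² = 90;  R = 7+1 = 8,  c = 90−8² = 26
v_rel = (6, -8),  |v_rel|² = 100;  v_rel·d = (6)·(-3) + (-8)·(-9) = 54
100·t² − 108·t + 26 = 0  ⇒  m = 54² − 100·26 = 316
m = 316 > 0,  v_rel·d = 54 > 0  ⇒  inside

inside=yes margin=316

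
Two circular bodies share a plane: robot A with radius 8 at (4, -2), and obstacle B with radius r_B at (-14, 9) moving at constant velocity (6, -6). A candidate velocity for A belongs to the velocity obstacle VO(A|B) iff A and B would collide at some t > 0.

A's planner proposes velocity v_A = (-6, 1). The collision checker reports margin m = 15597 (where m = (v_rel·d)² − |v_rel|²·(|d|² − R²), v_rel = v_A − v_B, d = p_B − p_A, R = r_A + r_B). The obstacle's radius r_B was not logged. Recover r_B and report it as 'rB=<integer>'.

m = 15597
d = (-18, 11);  v_rel = (-12, 7),  |v_rel|² = 193
v_rel×d = (-12)·(11) − (7)·(-18) = -6
since m = R²·193 − (-6)²:  R² = (36 + 15597) / 193 = 81
R = √81 = 9  ⇒  r_B = 9 − 8 = 1

rB=1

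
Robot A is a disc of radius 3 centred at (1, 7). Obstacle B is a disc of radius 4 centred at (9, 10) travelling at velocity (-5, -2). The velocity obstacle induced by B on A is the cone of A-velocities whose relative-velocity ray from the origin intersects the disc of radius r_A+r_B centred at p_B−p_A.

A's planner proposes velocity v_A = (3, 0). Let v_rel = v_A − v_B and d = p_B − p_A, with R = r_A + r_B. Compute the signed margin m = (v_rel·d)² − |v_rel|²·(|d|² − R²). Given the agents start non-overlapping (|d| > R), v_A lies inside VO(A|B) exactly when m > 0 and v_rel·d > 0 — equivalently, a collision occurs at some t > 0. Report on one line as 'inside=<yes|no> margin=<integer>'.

d = (8, 3),  |d|² = 73;  R = 3+4 = 7,  c = 73−7² = 24
v_rel = (8, 2),  |v_rel|² = 68;  v_rel·d = (8)·(8) + (2)·(3) = 70
68·t² − 140·t + 24 = 0  ⇒  m = 70² − 68·24 = 3268
m = 3268 > 0,  v_rel·d = 70 > 0  ⇒  inside

inside=yes margin=3268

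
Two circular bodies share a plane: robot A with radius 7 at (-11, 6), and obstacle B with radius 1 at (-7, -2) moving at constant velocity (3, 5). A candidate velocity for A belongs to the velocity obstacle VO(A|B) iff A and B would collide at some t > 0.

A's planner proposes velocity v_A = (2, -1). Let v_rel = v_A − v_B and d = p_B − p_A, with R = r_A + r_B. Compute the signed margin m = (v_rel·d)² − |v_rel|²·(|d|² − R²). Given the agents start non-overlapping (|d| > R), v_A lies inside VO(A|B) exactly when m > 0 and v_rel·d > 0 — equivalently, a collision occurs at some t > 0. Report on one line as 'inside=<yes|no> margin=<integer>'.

d = (4, -8),  |d|² = 80;  R = 7+1 = 8,  c = 80−8² = 16
v_rel = (-1, -6),  |v_rel|² = 37;  v_rel·d = (-1)·(4) + (-6)·(-8) = 44
37·t² − 88·t + 16 = 0  ⇒  m = 44² − 37·16 = 1344
m = 1344 > 0,  v_rel·d = 44 > 0  ⇒  inside

inside=yes margin=1344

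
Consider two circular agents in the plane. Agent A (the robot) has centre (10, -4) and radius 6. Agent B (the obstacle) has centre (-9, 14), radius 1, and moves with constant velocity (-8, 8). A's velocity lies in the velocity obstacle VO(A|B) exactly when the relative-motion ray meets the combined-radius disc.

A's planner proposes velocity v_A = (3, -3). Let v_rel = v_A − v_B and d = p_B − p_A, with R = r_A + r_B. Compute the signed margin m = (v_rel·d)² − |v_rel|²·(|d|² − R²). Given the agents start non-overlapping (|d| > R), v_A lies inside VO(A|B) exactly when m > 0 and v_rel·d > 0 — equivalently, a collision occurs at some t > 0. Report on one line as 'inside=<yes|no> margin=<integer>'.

d = (-19, 18),  |d|² = 685;  R = 6+1 = 7,  c = 685−7² = 636
v_rel = (11, -11),  |v_rel|² = 242;  v_rel·d = (11)·(-19) + (-11)·(18) = -407
242·t² + 814·t + 636 = 0  ⇒  m = (-407)² − 242·636 = 11737
m = 11737 > 0,  v_rel·d = -407 < 0  ⇒  outside

inside=no margin=11737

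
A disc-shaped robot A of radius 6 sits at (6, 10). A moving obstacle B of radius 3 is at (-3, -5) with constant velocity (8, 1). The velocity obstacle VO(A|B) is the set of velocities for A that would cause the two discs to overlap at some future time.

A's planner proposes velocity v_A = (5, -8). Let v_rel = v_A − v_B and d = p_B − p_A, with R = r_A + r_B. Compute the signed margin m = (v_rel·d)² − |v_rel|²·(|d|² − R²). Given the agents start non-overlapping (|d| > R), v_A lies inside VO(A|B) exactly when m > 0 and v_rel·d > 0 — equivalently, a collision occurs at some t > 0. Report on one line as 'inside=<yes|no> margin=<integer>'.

d = (-9, -15),  |d|² = 306;  R = 6+3 = 9,  c = 306−9² = 225
v_rel = (-3, -9),  |v_rel|² = 90;  v_rel·d = (-3)·(-9) + (-9)·(-15) = 162
90·t² − 324·t + 225 = 0  ⇒  m = 162² − 90·225 = 5994
m = 5994 > 0,  v_rel·d = 162 > 0  ⇒  inside

inside=yes margin=5994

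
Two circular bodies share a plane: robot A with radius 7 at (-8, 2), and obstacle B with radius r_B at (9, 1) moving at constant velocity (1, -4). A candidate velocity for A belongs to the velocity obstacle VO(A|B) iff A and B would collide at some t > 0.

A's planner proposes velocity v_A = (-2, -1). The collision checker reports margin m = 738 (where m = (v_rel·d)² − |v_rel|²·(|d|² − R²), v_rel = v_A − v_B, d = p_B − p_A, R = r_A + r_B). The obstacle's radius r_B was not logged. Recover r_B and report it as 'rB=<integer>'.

m = 738
d = (17, -1);  v_rel = (-3, 3),  |v_rel|² = 18
v_rel×d = (-3)·(-1) − (3)·(17) = -48
since m = R²·18 − (-48)²:  R² = (2304 + 738) / 18 = 169
R = √169 = 13  ⇒  r_B = 13 − 7 = 6

rB=6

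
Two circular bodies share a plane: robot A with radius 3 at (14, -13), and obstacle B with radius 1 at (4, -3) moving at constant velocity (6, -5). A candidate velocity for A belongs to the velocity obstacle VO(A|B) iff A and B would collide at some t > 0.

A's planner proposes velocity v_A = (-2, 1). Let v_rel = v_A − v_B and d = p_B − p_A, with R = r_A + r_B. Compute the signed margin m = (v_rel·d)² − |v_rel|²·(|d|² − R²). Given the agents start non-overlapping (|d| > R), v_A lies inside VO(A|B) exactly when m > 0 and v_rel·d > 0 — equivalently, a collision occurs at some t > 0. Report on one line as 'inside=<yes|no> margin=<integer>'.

d = (-10, 10),  |d|² = 200;  R = 3+1 = 4,  c = 200−4² = 184
v_rel = (-8, 6),  |v_rel|² = 100;  v_rel·d = (-8)·(-10) + (6)·(10) = 140
100·t² − 280·t + 184 = 0  ⇒  m = 140² − 100·184 = 1200
m = 1200 > 0,  v_rel·d = 140 > 0  ⇒  inside

inside=yes margin=1200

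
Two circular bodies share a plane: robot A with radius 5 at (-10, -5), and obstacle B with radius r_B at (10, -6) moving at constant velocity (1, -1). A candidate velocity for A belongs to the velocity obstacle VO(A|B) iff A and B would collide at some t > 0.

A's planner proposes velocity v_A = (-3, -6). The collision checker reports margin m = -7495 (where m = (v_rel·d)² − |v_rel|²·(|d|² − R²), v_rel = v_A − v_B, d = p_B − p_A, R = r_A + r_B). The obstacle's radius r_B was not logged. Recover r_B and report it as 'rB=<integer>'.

m = -7495
d = (20, -1);  v_rel = (-4, -5),  |v_rel|² = 41
v_rel×d = (-4)·(-1) − (-5)·(20) = 104
since m = R²·41 − 104²:  R² = (10816 + -7495) / 41 = 81
R = √81 = 9  ⇒  r_B = 9 − 5 = 4

rB=4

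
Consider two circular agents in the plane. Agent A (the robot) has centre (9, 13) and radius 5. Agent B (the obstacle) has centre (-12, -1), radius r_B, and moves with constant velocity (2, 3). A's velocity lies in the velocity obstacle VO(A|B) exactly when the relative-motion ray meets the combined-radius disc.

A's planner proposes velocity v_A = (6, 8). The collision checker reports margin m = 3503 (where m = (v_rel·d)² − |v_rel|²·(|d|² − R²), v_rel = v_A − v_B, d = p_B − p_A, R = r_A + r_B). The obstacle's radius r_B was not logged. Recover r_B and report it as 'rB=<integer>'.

m = 3503
d = (-21, -14);  v_rel = (4, 5),  |v_rel|² = 41
v_rel×d = (4)·(-14) − (5)·(-21) = 49
since m = R²·41 − 49²:  R² = (2401 + 3503) / 41 = 144
R = √144 = 12  ⇒  r_B = 12 − 5 = 7

rB=7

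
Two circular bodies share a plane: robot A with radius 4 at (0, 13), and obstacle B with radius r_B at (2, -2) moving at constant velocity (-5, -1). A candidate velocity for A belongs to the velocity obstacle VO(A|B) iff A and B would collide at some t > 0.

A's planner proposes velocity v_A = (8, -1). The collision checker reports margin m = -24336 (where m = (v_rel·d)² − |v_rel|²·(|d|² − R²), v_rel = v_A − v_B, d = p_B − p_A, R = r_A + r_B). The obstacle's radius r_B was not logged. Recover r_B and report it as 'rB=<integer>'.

m = -24336
d = (2, -15);  v_rel = (13, 0),  |v_rel|² = 169
v_rel×d = (13)·(-15) − (0)·(2) = -195
since m = R²·169 − (-195)²:  R² = (38025 + -24336) / 169 = 81
R = √81 = 9  ⇒  r_B = 9 − 4 = 5

rB=5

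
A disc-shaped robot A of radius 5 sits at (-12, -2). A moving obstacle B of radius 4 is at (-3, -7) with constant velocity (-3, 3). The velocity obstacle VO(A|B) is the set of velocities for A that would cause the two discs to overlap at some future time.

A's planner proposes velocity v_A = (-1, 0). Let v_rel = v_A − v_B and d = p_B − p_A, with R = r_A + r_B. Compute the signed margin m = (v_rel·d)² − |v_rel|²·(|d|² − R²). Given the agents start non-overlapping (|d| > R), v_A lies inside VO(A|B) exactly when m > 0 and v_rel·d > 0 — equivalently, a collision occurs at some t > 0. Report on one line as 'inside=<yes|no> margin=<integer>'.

d = (9, -5),  |d|² = 106;  R = 5+4 = 9,  c = 106−9² = 25
v_rel = (2, -3),  |v_rel|² = 13;  v_rel·d = (2)·(9) + (-3)·(-5) = 33
13·t² − 66·t + 25 = 0  ⇒  m = 33² − 13·25 = 764
m = 764 > 0,  v_rel·d = 33 > 0  ⇒  inside

inside=yes margin=764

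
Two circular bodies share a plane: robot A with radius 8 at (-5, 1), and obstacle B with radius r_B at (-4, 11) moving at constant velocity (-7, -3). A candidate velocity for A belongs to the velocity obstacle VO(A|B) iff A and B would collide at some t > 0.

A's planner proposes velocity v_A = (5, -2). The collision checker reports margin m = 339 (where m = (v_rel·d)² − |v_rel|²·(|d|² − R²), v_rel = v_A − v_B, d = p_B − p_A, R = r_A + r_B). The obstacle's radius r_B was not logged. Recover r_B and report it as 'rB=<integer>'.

m = 339
d = (1, 10);  v_rel = (12, 1),  |v_rel|² = 145
v_rel×d = (12)·(10) − (1)·(1) = 119
since m = R²·145 − 119²:  R² = (14161 + 339) / 145 = 100
R = √100 = 10  ⇒  r_B = 10 − 8 = 2

rB=2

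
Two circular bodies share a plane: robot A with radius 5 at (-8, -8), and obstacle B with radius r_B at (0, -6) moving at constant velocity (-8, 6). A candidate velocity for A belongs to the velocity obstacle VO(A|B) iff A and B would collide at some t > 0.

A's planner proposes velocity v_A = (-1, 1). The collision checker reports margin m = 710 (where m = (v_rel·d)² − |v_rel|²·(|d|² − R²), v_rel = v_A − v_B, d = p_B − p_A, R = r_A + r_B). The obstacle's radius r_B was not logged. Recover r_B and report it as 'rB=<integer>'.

m = 710
d = (8, 2);  v_rel = (7, -5),  |v_rel|² = 74
v_rel×d = (7)·(2) − (-5)·(8) = 54
since m = R²·74 − 54²:  R² = (2916 + 710) / 74 = 49
R = √49 = 7  ⇒  r_B = 7 − 5 = 2

rB=2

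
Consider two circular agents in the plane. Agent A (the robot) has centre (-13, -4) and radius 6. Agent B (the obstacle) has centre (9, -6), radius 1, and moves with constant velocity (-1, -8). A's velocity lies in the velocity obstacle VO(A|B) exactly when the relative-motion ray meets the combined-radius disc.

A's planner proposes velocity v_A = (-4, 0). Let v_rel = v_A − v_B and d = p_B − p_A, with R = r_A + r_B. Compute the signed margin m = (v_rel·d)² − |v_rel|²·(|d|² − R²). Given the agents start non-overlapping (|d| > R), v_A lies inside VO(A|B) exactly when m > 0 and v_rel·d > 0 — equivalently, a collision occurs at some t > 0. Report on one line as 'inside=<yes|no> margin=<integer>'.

d = (22, -2),  |d|² = 488;  R = 6+1 = 7,  c = 488−7² = 439
v_rel = (-3, 8),  |v_rel|² = 73;  v_rel·d = (-3)·(22) + (8)·(-2) = -82
73·t² + 164·t + 439 = 0  ⇒  m = (-82)² − 73·439 = -25323
m = -25323 < 0,  v_rel·d = -82 < 0  ⇒  outside

inside=no margin=-25323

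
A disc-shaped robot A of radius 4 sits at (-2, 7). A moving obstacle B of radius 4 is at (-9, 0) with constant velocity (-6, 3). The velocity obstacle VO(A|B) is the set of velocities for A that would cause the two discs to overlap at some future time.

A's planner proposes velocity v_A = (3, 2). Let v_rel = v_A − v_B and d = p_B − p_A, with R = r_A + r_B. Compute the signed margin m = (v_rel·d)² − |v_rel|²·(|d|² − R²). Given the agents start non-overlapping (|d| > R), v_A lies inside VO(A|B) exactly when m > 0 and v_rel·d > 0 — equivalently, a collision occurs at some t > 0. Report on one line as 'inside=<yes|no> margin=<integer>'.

d = (-7, -7),  |d|² = 98;  R = 4+4 = 8,  c = 98−8² = 34
v_rel = (9, -1),  |v_rel|² = 82;  v_rel·d = (9)·(-7) + (-1)·(-7) = -56
82·t² + 112·t + 34 = 0  ⇒  m = (-56)² − 82·34 = 348
m = 348 > 0,  v_rel·d = -56 < 0  ⇒  outside

inside=no margin=348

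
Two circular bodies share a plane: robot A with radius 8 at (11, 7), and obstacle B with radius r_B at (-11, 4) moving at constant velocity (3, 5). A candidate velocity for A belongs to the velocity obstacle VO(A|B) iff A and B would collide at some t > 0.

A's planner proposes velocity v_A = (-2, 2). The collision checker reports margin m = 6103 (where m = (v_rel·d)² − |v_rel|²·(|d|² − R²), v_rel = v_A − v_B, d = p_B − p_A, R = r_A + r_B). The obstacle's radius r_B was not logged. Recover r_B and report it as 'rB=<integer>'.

m = 6103
d = (-22, -3);  v_rel = (-5, -3),  |v_rel|² = 34
v_rel×d = (-5)·(-3) − (-3)·(-22) = -51
since m = R²·34 − (-51)²:  R² = (2601 + 6103) / 34 = 256
R = √256 = 16  ⇒  r_B = 16 − 8 = 8

rB=8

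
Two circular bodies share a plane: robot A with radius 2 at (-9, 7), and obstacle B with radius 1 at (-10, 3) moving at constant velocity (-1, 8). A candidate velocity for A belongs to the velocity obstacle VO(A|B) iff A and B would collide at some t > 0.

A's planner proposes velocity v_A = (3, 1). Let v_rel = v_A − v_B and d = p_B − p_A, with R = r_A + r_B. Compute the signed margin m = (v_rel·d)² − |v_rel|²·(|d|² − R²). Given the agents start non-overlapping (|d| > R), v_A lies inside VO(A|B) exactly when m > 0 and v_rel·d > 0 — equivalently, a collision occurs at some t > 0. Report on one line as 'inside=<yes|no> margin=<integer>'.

d = (-1, -4),  |d|² = 17;  R = 2+1 = 3,  c = 17−3² = 8
v_rel = (4, -7),  |v_rel|² = 65;  v_rel·d = (4)·(-1) + (-7)·(-4) = 24
65·t² − 48·t + 8 = 0  ⇒  m = 24² − 65·8 = 56
m = 56 > 0,  v_rel·d = 24 > 0  ⇒  inside

inside=yes margin=56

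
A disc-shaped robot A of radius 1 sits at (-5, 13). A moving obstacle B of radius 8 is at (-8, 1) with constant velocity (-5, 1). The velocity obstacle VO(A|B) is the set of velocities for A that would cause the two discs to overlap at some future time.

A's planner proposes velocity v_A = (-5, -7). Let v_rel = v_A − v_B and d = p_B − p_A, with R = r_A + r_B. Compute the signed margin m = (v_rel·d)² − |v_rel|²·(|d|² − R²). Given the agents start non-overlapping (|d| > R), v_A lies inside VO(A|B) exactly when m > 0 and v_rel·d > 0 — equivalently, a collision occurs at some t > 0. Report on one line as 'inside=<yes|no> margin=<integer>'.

d = (-3, -12),  |d|² = 153;  R = 1+8 = 9,  c = 153−9² = 72
v_rel = (0, -8),  |v_rel|² = 64;  v_rel·d = (0)·(-3) + (-8)·(-12) = 96
64·t² − 192·t + 72 = 0  ⇒  m = 96² − 64·72 = 4608
m = 4608 > 0,  v_rel·d = 96 > 0  ⇒  inside

inside=yes margin=4608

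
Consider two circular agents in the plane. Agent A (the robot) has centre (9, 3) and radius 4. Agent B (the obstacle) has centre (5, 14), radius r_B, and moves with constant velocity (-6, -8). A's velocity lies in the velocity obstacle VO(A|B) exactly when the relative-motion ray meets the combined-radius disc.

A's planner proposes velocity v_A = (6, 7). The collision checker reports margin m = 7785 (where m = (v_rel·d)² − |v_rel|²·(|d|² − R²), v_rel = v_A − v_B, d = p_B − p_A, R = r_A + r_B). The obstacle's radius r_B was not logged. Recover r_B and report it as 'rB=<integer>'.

m = 7785
d = (-4, 11);  v_rel = (12, 15),  |v_rel|² = 369
v_rel×d = (12)·(11) − (15)·(-4) = 192
since m = R²·369 − 192²:  R² = (36864 + 7785) / 369 = 121
R = √121 = 11  ⇒  r_B = 11 − 4 = 7

rB=7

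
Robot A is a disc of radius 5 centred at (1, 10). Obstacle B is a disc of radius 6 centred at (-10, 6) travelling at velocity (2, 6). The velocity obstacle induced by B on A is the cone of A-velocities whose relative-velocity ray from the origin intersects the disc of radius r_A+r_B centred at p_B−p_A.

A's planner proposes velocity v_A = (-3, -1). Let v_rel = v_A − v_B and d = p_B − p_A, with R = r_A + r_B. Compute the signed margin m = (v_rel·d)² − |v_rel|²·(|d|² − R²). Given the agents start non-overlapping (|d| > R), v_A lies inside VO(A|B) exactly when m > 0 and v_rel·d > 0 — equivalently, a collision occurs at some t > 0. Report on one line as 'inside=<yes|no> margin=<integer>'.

d = (-11, -4),  |d|² = 137;  R = 5+6 = 11,  c = 137−11² = 16
v_rel = (-5, -7),  |v_rel|² = 74;  v_rel·d = (-5)·(-11) + (-7)·(-4) = 83
74·t² − 166·t + 16 = 0  ⇒  m = 83² − 74·16 = 5705
m = 5705 > 0,  v_rel·d = 83 > 0  ⇒  inside

inside=yes margin=5705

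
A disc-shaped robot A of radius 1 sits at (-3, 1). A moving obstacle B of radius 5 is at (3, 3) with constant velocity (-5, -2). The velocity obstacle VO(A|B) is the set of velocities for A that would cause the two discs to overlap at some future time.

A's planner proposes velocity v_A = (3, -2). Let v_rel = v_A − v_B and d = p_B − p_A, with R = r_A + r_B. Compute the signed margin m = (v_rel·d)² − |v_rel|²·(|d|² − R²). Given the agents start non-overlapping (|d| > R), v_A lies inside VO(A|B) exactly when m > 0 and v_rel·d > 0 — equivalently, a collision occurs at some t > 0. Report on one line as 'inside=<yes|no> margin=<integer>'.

d = (6, 2),  |d|² = 40;  R = 1+5 = 6,  c = 40−6² = 4
v_rel = (8, 0),  |v_rel|² = 64;  v_rel·d = (8)·(6) + (0)·(2) = 48
64·t² − 96·t + 4 = 0  ⇒  m = 48² − 64·4 = 2048
m = 2048 > 0,  v_rel·d = 48 > 0  ⇒  inside

inside=yes margin=2048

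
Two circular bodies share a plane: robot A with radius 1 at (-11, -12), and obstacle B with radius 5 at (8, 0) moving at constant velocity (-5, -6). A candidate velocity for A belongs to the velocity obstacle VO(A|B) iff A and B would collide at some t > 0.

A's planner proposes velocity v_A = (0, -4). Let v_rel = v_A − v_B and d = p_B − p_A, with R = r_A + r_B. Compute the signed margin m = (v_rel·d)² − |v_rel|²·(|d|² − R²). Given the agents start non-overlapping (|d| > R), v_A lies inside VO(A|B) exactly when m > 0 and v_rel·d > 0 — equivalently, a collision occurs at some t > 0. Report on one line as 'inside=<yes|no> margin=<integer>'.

d = (19, 12),  |d|² = 505;  R = 1+5 = 6,  c = 505−6² = 469
v_rel = (5, 2),  |v_rel|² = 29;  v_rel·d = (5)·(19) + (2)·(12) = 119
29·t² − 238·t + 469 = 0  ⇒  m = 119² − 29·469 = 560
m = 560 > 0,  v_rel·d = 119 > 0  ⇒  inside

inside=yes margin=560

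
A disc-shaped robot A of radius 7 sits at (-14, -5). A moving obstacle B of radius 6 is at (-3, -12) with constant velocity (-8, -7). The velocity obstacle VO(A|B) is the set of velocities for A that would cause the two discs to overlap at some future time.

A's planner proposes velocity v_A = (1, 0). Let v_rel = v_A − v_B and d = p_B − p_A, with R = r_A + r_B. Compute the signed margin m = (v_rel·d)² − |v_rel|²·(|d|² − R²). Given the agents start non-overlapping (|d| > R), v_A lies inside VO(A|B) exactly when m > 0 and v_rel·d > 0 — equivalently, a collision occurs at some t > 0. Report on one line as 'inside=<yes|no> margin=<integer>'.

d = (11, -7),  |d|² = 170;  R = 7+6 = 13,  c = 170−13² = 1
v_rel = (9, 7),  |v_rel|² = 130;  v_rel·d = (9)·(11) + (7)·(-7) = 50
130·t² − 100·t + 1 = 0  ⇒  m = 50² − 130·1 = 2370
m = 2370 > 0,  v_rel·d = 50 > 0  ⇒  inside

inside=yes margin=2370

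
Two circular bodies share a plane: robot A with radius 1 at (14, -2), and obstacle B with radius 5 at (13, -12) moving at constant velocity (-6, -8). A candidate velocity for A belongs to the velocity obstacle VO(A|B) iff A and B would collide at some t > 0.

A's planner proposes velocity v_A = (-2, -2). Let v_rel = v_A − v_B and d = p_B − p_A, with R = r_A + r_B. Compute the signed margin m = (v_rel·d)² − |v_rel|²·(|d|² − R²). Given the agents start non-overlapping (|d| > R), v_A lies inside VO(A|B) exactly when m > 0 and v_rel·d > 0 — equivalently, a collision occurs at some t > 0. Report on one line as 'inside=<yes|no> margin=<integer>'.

d = (-1, -10),  |d|² = 101;  R = 1+5 = 6,  c = 101−6² = 65
v_rel = (4, 6),  |v_rel|² = 52;  v_rel·d = (4)·(-1) + (6)·(-10) = -64
52·t² + 128·t + 65 = 0  ⇒  m = (-64)² − 52·65 = 716
m = 716 > 0,  v_rel·d = -64 < 0  ⇒  outside

inside=no margin=716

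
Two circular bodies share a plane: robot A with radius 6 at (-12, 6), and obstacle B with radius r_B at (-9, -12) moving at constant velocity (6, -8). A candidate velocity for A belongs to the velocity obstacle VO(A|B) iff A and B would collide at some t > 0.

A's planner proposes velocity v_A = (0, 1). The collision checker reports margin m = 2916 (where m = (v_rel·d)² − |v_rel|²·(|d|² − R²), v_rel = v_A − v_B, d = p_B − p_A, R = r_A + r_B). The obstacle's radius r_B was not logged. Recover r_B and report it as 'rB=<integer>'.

m = 2916
d = (3, -18);  v_rel = (-6, 9),  |v_rel|² = 117
v_rel×d = (-6)·(-18) − (9)·(3) = 81
since m = R²·117 − 81²:  R² = (6561 + 2916) / 117 = 81
R = √81 = 9  ⇒  r_B = 9 − 6 = 3

rB=3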